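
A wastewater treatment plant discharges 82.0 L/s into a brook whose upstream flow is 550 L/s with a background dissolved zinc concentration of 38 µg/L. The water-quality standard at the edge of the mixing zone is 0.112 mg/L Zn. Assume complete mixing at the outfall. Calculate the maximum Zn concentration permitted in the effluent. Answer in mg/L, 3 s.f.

0.608 mg/L

82.0 L/s = 0.082 m³/s.
550 L/s = 0.55 m³/s.
38 µg/L = 0.038 mg/L.
Mass balance: 0.112·0.632 = 0.082·Cₑ + 0.55·0.038.
Cₑ = (0.07078 − 0.0209) / 0.082 = 0.6083 mg/L.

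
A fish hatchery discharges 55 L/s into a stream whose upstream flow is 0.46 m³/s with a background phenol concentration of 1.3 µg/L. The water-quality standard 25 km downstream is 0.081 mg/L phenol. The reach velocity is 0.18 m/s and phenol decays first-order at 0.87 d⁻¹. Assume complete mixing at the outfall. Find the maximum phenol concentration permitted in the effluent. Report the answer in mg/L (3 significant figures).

55 L/s = 0.055 m³/s.
1.3 µg/L = 0.0013 mg/L.
Travel time to the compliance point: t = 2.5e+04/0.18 = 1.389e+05 s = 1.608 d; decay factor exp(−0.87·1.608) = 0.247.
So the concentration just after mixing may be at most 0.081/0.247 = 0.328 mg/L.
Mass balance: 0.328·0.515 = 0.055·Cₑ + 0.46·0.0013.
Cₑ = (0.1689 − 0.000598) / 0.055 = 3.06 mg/L.

3.06 mg/L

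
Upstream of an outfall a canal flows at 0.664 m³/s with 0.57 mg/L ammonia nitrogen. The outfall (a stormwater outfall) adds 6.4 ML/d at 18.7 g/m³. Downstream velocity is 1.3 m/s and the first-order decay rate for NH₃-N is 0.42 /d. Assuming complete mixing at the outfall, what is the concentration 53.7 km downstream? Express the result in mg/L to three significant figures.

6.4 ML/d = 0.07407 m³/s.
After complete mixing, C₀ = (0.07407·18.7 + 0.664·0.57) / 0.7381 = 2.39 mg/L.
Travel time t = 5.37e+04 m / 1.3 m/s = 4.131e+04 s = 0.4781 d.
C = 2.39·exp(−0.42·0.4781) = 2.39·0.8181 = 1.955 mg/L.

1.95 mg/L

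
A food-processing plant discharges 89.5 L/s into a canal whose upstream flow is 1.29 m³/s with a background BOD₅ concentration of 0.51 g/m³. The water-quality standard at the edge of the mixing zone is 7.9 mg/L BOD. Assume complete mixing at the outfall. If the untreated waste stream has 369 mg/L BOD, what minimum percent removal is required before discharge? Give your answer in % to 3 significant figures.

89.5 L/s = 0.0895 m³/s.
Mass balance: 7.9·1.379 = 0.0895·Cₑ + 1.29·0.51.
Cₑ = (10.9 − 0.6579) / 0.0895 = 114.4 mg/L.
Required removal = 1 − 114.4/369 = 68.99 %.

69.0 %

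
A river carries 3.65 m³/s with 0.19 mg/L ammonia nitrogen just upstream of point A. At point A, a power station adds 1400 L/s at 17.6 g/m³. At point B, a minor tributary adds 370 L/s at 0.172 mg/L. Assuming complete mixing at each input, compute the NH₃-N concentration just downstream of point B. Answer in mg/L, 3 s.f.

1400 L/s = 1.4 m³/s.
After input A: C = (3.65·0.19 + 1.4·17.6) / 5.05 = 5.017 mg/L.
370 L/s = 0.37 m³/s.
After input B: C = (5.05·5.017 + 0.37·0.172) / 5.42 = 4.686 mg/L.

4.69 mg/L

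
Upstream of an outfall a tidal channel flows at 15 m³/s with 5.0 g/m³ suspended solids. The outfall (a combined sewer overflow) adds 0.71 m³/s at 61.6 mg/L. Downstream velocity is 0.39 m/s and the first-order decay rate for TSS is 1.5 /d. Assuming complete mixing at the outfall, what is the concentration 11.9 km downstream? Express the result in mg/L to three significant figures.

After complete mixing, C₀ = (0.71·61.6 + 15·5) / 15.71 = 7.558 mg/L.
Travel time t = 1.19e+04 m / 0.39 m/s = 3.051e+04 s = 0.3532 d.
C = 7.558·exp(−1.5·0.3532) = 7.558·0.5888 = 4.45 mg/L.

4.45 mg/L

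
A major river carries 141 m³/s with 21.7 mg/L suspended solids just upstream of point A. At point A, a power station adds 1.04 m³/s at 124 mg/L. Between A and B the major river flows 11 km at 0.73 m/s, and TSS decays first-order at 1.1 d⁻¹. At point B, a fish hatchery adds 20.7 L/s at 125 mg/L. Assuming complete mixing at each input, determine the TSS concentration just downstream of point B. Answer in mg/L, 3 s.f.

18.5 mg/L

After input A: C = (141·21.7 + 1.04·124) / 142 = 22.45 mg/L.
Over the 11 km reach to input B (t = 1.507e+04 s = 0.1744 d), decay gives C = 22.45·exp(−1.1·0.1744) = 18.53 mg/L.
20.7 L/s = 0.0207 m³/s.
After input B: C = (142·18.53 + 0.0207·125) / 142.1 = 18.55 mg/L.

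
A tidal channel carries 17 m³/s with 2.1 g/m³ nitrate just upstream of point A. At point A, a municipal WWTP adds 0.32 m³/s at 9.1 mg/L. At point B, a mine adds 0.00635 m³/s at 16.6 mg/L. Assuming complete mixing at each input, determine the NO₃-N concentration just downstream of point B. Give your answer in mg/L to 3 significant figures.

2.23 mg/L

After input A: C = (17·2.1 + 0.32·9.1) / 17.32 = 2.229 mg/L.
After input B: C = (17.32·2.229 + 0.00635·16.6) / 17.33 = 2.235 mg/L.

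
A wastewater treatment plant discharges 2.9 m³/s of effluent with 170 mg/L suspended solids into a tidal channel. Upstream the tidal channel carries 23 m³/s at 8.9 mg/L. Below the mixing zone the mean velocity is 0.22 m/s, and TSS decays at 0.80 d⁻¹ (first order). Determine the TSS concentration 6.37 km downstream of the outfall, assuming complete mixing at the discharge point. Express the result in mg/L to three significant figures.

After complete mixing, C₀ = (2.9·170 + 23·8.9) / 25.9 = 26.94 mg/L.
Travel time t = 6370 m / 0.22 m/s = 2.895e+04 s = 0.3351 d.
C = 26.94·exp(−0.80·0.3351) = 26.94·0.7648 = 20.6 mg/L.

20.6 mg/L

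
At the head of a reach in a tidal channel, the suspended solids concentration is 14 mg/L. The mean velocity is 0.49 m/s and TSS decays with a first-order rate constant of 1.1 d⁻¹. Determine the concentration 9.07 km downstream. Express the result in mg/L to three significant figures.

Travel time t = 9.07 km / 0.49 m/s = 9070/0.49 = 1.851e+04 s = 0.2142 d.
First-order decay: C = 14·exp(−1.1·0.2142) = 14·0.79 = 11.06 mg/L.

11.1 mg/L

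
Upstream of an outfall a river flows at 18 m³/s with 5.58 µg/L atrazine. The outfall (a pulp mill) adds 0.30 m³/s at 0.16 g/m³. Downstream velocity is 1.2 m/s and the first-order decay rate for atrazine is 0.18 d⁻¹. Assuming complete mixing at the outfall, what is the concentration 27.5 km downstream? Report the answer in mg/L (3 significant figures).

0.00773 mg/L

5.58 µg/L = 0.00558 mg/L.
After complete mixing, C₀ = (0.3·0.16 + 18·0.00558) / 18.3 = 0.008111 mg/L.
Travel time t = 2.75e+04 m / 1.2 m/s = 2.292e+04 s = 0.2652 d.
C = 0.008111·exp(−0.18·0.2652) = 0.008111·0.9534 = 0.007733 mg/L.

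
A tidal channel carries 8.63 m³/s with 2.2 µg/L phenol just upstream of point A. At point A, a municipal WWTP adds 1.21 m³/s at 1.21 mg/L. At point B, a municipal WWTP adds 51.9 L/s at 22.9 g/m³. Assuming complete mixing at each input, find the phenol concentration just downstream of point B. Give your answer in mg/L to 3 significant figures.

0.270 mg/L

2.2 µg/L = 0.0022 mg/L.
After input A: C = (8.63·0.0022 + 1.21·1.21) / 9.84 = 0.1507 mg/L.
51.9 L/s = 0.0519 m³/s.
After input B: C = (9.84·0.1507 + 0.0519·22.9) / 9.892 = 0.2701 mg/L.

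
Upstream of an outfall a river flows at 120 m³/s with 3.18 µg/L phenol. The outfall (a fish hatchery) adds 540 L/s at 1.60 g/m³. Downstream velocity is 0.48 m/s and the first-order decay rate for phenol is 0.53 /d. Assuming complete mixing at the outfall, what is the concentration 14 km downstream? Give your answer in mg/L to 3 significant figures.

540 L/s = 0.54 m³/s.
3.18 µg/L = 0.00318 mg/L.
After complete mixing, C₀ = (0.54·1.6 + 120·0.00318) / 120.5 = 0.01033 mg/L.
Travel time t = 1.4e+04 m / 0.48 m/s = 2.917e+04 s = 0.3376 d.
C = 0.01033·exp(−0.53·0.3376) = 0.01033·0.8362 = 0.008641 mg/L.

0.00864 mg/L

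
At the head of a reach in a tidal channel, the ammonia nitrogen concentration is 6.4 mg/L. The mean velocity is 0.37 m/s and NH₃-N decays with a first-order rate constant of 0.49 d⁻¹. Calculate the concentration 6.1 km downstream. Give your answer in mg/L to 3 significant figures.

5.83 mg/L

Travel time t = 6.1 km / 0.37 m/s = 6100/0.37 = 1.649e+04 s = 0.1908 d.
First-order decay: C = 6.4·exp(−0.49·0.1908) = 6.4·0.9107 = 5.829 mg/L.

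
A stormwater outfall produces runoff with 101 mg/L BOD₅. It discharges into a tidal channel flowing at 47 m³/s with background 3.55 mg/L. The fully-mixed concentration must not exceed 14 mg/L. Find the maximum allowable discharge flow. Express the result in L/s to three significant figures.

Mass balance at complete mixing: C_std·(Q_w + Q_r) = Q_w·C_e + Q_r·C_b.
Rearranging, Q_w = Q_r·(C_std − C_b)/(C_e − C_std) = 47·(14 − 3.55) / (101 − 14) = 5.645 m³/s.
= 5645 L/s.

5650 L/s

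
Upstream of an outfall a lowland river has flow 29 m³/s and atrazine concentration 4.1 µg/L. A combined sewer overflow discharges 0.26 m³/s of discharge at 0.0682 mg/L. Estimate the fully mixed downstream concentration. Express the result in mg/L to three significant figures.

4.1 µg/L = 0.0041 mg/L.
By mass balance at complete mixing, C = (0.26·0.0682 + 29·0.0041) / (0.26 + 29) = 0.1366/29.26 = 0.00467 mg/L.

0.00467 mg/L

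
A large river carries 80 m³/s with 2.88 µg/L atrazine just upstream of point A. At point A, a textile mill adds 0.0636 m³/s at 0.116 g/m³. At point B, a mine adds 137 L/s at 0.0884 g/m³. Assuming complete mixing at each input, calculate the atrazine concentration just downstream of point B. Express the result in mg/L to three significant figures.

0.00312 mg/L

2.88 µg/L = 0.00288 mg/L.
After input A: C = (80·0.00288 + 0.0636·0.116) / 80.06 = 0.00297 mg/L.
137 L/s = 0.137 m³/s.
After input B: C = (80.06·0.00297 + 0.137·0.0884) / 80.2 = 0.003116 mg/L.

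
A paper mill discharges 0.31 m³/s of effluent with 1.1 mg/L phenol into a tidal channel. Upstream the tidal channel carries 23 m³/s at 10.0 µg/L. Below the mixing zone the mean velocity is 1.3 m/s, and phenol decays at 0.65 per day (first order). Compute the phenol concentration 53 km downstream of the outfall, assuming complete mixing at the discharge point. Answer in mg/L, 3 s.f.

10.0 µg/L = 0.01 mg/L.
After complete mixing, C₀ = (0.31·1.1 + 23·0.01) / 23.31 = 0.0245 mg/L.
Travel time t = 5.3e+04 m / 1.3 m/s = 4.077e+04 s = 0.4719 d.
C = 0.0245·exp(−0.65·0.4719) = 0.0245·0.7359 = 0.01803 mg/L.

0.0180 mg/L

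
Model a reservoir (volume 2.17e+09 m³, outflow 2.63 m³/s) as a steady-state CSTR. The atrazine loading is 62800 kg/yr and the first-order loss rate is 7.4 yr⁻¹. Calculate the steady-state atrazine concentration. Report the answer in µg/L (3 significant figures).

3.89 µg/L

Outflow Q = 2.63 m³/s × 3.156e+07 s/yr = 8.3e+07 m³/yr.
Steady-state CSTR mass balance: W = Q·C + k·V·C, so C = W/(Q + kV).
Q + kV = 8.3e+07 + 7.4·2.17e+09 = 1.614e+10 m³/yr.
C = 62800/1.614e+10 = 3.891e-06 kg/m³ = 0.003891 mg/L = 3.891 µg/L.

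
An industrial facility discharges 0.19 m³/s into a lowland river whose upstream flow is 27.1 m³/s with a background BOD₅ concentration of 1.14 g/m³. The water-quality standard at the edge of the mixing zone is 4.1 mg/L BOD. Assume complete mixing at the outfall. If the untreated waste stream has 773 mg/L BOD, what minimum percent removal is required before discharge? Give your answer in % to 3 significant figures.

44.9 %

Mass balance: 4.1·27.29 = 0.19·Cₑ + 27.1·1.14.
Cₑ = (111.9 − 30.89) / 0.19 = 426.3 mg/L.
Required removal = 1 − 426.3/773 = 44.85 %.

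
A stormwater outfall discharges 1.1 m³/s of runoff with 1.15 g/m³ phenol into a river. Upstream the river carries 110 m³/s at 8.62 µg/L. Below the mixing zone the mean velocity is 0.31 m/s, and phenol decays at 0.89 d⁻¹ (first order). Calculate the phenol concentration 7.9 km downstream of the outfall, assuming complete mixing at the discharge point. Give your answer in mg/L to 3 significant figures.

0.0153 mg/L

8.62 µg/L = 0.00862 mg/L.
After complete mixing, C₀ = (1.1·1.15 + 110·0.00862) / 111.1 = 0.01992 mg/L.
Travel time t = 7900 m / 0.31 m/s = 2.548e+04 s = 0.295 d.
C = 0.01992·exp(−0.89·0.295) = 0.01992·0.7691 = 0.01532 mg/L.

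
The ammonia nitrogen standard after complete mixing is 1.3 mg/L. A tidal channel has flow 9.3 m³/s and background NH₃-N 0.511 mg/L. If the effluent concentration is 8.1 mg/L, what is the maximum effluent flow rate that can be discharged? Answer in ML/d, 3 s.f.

Mass balance at complete mixing: C_std·(Q_w + Q_r) = Q_w·C_e + Q_r·C_b.
Rearranging, Q_w = Q_r·(C_std − C_b)/(C_e − C_std) = 9.3·(1.3 − 0.511) / (8.1 − 1.3) = 1.079 m³/s.
= 93.23 ML/d.

93.2 ML/d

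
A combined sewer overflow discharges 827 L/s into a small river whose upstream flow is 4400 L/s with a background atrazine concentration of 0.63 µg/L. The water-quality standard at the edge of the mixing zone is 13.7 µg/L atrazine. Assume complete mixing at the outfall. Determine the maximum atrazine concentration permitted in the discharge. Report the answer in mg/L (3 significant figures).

0.0832 mg/L

827 L/s = 0.827 m³/s.
4400 L/s = 4.4 m³/s.
0.63 µg/L = 0.00063 mg/L.
13.7 µg/L = 0.0137 mg/L.
Mass balance: 0.0137·5.227 = 0.827·Cₑ + 4.4·0.00063.
Cₑ = (0.07161 − 0.002772) / 0.827 = 0.08324 mg/L.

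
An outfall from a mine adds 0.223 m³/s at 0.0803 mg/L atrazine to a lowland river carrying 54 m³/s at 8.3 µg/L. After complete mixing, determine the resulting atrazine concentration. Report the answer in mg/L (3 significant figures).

8.3 µg/L = 0.0083 mg/L.
Conservation of mass across the mixing zone: C = (0.223·0.0803 + 54·0.0083) / (0.223 + 54) = 0.4661/54.22 = 0.008596 mg/L.

0.00860 mg/L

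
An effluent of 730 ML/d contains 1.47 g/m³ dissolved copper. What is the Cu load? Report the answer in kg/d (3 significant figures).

1070 kg/d

730 ML/d = 8.449 m³/s.
Mass flux = Q·C = 8.449 m³/s × 1.47 g/m³ = 12.42 g/s.
= 12.42 g/s × 86.4 = 1073 kg/d.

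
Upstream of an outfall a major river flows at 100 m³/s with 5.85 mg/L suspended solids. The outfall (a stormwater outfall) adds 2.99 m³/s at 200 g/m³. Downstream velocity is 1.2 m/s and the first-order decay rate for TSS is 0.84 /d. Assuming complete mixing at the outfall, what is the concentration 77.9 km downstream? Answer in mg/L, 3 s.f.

6.11 mg/L

After complete mixing, C₀ = (2.99·200 + 100·5.85) / 103 = 11.49 mg/L.
Travel time t = 7.79e+04 m / 1.2 m/s = 6.492e+04 s = 0.7514 d.
C = 11.49·exp(−0.84·0.7514) = 11.49·0.532 = 6.111 mg/L.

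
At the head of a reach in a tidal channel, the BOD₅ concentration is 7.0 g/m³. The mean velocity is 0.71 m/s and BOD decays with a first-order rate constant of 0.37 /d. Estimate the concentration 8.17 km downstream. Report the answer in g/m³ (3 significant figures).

Travel time t = 8.17 km / 0.71 m/s = 8170/0.71 = 1.151e+04 s = 0.1332 d.
First-order decay: C = 7.0·exp(−0.37·0.1332) = 7.0·0.9519 = 6.663 g/m³.

6.66 g/m³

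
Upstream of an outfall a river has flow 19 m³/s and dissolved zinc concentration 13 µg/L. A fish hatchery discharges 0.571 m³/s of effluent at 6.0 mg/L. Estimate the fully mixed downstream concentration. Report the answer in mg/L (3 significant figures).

0.188 mg/L

13 µg/L = 0.013 mg/L.
Flow-weighted mixing gives C = (0.571·6 + 19·0.013) / (0.571 + 19) = 3.673/19.57 = 0.1877 mg/L.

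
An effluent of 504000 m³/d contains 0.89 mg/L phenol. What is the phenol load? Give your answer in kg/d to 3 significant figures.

504000 m³/d = 5.833 m³/s.
Mass flux = Q·C = 5.833 m³/s × 0.89 g/m³ = 5.192 g/s.
= 5.192 g/s × 86.4 = 448.6 kg/d.

449 kg/d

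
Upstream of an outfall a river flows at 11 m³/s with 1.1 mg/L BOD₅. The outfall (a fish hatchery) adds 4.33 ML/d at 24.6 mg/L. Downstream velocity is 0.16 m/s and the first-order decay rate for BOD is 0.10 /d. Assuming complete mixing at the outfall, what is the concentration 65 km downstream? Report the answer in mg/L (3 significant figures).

4.33 ML/d = 0.05012 m³/s.
After complete mixing, C₀ = (0.05012·24.6 + 11·1.1) / 11.05 = 1.207 mg/L.
Travel time t = 6.5e+04 m / 0.16 m/s = 4.062e+05 s = 4.702 d.
C = 1.207·exp(−0.10·4.702) = 1.207·0.6249 = 0.754 mg/L.

0.754 mg/L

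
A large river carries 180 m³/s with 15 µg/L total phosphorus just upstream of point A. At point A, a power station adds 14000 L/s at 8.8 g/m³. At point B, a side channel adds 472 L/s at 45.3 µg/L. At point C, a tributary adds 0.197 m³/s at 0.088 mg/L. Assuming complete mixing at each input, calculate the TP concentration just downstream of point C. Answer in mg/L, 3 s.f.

15 µg/L = 0.015 mg/L.
14000 L/s = 14 m³/s.
After input A: C = (180·0.015 + 14·8.8) / 194 = 0.649 mg/L.
472 L/s = 0.472 m³/s.
45.3 µg/L = 0.0453 mg/L.
After input B: C = (194·0.649 + 0.472·0.0453) / 194.5 = 0.6475 mg/L.
After input C: C = (194.5·0.6475 + 0.197·0.088) / 194.7 = 0.6469 mg/L.

0.647 mg/L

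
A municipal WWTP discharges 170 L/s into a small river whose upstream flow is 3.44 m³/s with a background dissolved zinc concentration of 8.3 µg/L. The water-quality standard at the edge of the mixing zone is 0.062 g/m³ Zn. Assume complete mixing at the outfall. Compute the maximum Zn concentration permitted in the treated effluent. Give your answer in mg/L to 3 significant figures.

1.15 mg/L

170 L/s = 0.17 m³/s.
8.3 µg/L = 0.0083 mg/L.
Mass balance: 0.062·3.61 = 0.17·Cₑ + 3.44·0.0083.
Cₑ = (0.2238 − 0.02855) / 0.17 = 1.149 mg/L.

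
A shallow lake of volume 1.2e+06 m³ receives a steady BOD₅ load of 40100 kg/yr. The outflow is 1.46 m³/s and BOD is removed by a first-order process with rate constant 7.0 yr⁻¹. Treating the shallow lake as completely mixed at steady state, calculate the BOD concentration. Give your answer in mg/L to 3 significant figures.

0.736 mg/L

Outflow Q = 1.46 m³/s × 3.156e+07 s/yr = 4.607e+07 m³/yr.
Steady-state CSTR mass balance: W = Q·C + k·V·C, so C = W/(Q + kV).
Q + kV = 4.607e+07 + 7.0·1.2e+06 = 5.447e+07 m³/yr.
C = 40100/5.447e+07 = 0.0007361 kg/m³ = 0.7361 mg/L.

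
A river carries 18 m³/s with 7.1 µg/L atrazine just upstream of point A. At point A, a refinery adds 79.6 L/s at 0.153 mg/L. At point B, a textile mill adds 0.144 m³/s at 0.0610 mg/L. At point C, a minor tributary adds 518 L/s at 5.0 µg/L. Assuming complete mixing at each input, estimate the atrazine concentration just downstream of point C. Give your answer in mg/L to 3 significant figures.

0.00808 mg/L

7.1 µg/L = 0.0071 mg/L.
79.6 L/s = 0.0796 m³/s.
After input A: C = (18·0.0071 + 0.0796·0.153) / 18.08 = 0.007742 mg/L.
After input B: C = (18.08·0.007742 + 0.144·0.061) / 18.22 = 0.008163 mg/L.
518 L/s = 0.518 m³/s.
5.0 µg/L = 0.005 mg/L.
After input C: C = (18.22·0.008163 + 0.518·0.005) / 18.74 = 0.008076 mg/L.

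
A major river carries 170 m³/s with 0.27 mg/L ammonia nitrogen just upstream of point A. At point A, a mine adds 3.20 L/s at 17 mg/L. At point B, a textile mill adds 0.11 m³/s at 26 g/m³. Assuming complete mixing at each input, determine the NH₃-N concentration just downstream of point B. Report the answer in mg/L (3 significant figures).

0.287 mg/L

3.20 L/s = 0.0032 m³/s.
After input A: C = (170·0.27 + 0.0032·17) / 170 = 0.2703 mg/L.
After input B: C = (170·0.2703 + 0.11·26) / 170.1 = 0.287 mg/L.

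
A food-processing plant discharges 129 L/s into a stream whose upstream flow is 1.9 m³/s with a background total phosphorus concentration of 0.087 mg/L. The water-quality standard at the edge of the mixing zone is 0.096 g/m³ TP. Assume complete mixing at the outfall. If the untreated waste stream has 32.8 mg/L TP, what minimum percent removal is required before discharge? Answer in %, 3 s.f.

129 L/s = 0.129 m³/s.
Mass balance: 0.096·2.029 = 0.129·Cₑ + 1.9·0.087.
Cₑ = (0.1948 − 0.1653) / 0.129 = 0.2286 mg/L.
Required removal = 1 − 0.2286/32.8 = 99.3 %.

99.3 %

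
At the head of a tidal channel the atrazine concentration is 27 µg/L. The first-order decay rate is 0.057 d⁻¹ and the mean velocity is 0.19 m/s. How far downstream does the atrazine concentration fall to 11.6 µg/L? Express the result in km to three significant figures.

From C = C₀·e^(−kt), t = ln(C₀/C)/k = ln(27/11.6)/0.057 = 0.8448/0.057 = 14.82 d.
Distance = v·t = 0.19 m/s × 1.281e+06 s = 2.433e+05 m = 243.3 km.

243 km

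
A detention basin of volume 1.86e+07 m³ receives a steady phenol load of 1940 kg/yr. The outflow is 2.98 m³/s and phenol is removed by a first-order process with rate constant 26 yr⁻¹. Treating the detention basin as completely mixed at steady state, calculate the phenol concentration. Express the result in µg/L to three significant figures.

3.36 µg/L

Outflow Q = 2.98 m³/s × 3.156e+07 s/yr = 9.404e+07 m³/yr.
Steady-state CSTR mass balance: W = Q·C + k·V·C, so C = W/(Q + kV).
Q + kV = 9.404e+07 + 26·1.86e+07 = 5.776e+08 m³/yr.
C = 1940/5.776e+08 = 3.358e-06 kg/m³ = 0.003358 mg/L = 3.358 µg/L.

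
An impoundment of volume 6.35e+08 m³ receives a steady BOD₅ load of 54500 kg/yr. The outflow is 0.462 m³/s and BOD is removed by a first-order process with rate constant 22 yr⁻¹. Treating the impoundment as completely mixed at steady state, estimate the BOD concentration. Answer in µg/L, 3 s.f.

Outflow Q = 0.462 m³/s × 3.156e+07 s/yr = 1.458e+07 m³/yr.
Steady-state CSTR mass balance: W = Q·C + k·V·C, so C = W/(Q + kV).
Q + kV = 1.458e+07 + 22·6.35e+08 = 1.398e+10 m³/yr.
C = 54500/1.398e+10 = 3.897e-06 kg/m³ = 0.003897 mg/L = 3.897 µg/L.

3.90 µg/L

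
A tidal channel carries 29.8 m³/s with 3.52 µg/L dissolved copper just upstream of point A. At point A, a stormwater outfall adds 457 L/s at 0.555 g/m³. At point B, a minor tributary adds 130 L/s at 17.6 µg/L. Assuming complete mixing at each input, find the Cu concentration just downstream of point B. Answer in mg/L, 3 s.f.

0.0119 mg/L

3.52 µg/L = 0.00352 mg/L.
457 L/s = 0.457 m³/s.
After input A: C = (29.8·0.00352 + 0.457·0.555) / 30.26 = 0.01185 mg/L.
130 L/s = 0.13 m³/s.
17.6 µg/L = 0.0176 mg/L.
After input B: C = (30.26·0.01185 + 0.13·0.0176) / 30.39 = 0.01187 mg/L.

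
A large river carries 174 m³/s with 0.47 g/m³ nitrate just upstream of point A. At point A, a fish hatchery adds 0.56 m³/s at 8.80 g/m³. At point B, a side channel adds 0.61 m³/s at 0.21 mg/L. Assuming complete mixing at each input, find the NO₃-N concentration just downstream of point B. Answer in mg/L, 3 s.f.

0.496 mg/L

After input A: C = (174·0.47 + 0.56·8.8) / 174.6 = 0.4967 mg/L.
After input B: C = (174.6·0.4967 + 0.61·0.21) / 175.2 = 0.4957 mg/L.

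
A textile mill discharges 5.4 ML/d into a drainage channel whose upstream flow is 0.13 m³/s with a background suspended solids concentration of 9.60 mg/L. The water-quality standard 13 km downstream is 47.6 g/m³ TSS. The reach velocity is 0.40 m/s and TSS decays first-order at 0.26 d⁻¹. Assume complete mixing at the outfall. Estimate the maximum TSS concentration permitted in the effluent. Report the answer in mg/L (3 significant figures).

142 mg/L

5.4 ML/d = 0.0625 m³/s.
Travel time to the compliance point: t = 1.3e+04/0.40 = 3.25e+04 s = 0.3762 d; decay factor exp(−0.26·0.3762) = 0.9068.
So the concentration just after mixing may be at most 47.6/0.9068 = 52.49 mg/L.
Mass balance: 52.49·0.1925 = 0.0625·Cₑ + 0.13·9.6.
Cₑ = (10.1 − 1.248) / 0.0625 = 141.7 mg/L.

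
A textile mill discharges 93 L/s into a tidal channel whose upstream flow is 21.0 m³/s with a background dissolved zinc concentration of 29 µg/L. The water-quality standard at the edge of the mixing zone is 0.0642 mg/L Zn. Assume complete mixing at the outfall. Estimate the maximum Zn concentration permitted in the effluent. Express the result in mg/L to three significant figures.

93 L/s = 0.093 m³/s.
29 µg/L = 0.029 mg/L.
Mass balance: 0.0642·21.09 = 0.093·Cₑ + 21·0.029.
Cₑ = (1.354 − 0.609) / 0.093 = 8.013 mg/L.

8.01 mg/L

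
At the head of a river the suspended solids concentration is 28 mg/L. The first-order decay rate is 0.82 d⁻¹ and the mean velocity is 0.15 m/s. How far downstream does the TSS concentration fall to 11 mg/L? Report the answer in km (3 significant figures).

From C = C₀·e^(−kt), t = ln(C₀/C)/k = ln(28/11)/0.82 = 0.9343/0.82 = 1.139 d.
Distance = v·t = 0.15 m/s × 9.844e+04 s = 1.477e+04 m = 14.77 km.

14.8 km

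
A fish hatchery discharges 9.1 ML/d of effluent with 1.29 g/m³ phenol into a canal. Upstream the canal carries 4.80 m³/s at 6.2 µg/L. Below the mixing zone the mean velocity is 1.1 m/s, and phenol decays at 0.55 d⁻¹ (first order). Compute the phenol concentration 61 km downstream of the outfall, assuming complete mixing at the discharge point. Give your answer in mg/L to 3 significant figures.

0.0237 mg/L

9.1 ML/d = 0.1053 m³/s.
6.2 µg/L = 0.0062 mg/L.
After complete mixing, C₀ = (0.1053·1.29 + 4.8·0.0062) / 4.905 = 0.03376 mg/L.
Travel time t = 6.1e+04 m / 1.1 m/s = 5.545e+04 s = 0.6418 d.
C = 0.03376·exp(−0.55·0.6418) = 0.03376·0.7026 = 0.02372 mg/L.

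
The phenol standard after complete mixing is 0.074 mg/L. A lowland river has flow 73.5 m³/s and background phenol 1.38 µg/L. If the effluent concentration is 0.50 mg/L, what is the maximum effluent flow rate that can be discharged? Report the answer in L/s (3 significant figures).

12500 L/s

1.38 µg/L = 0.00138 mg/L.
Mass balance at complete mixing: C_std·(Q_w + Q_r) = Q_w·C_e + Q_r·C_b.
Rearranging, Q_w = Q_r·(C_std − C_b)/(C_e − C_std) = 73.5·(0.074 − 0.00138) / (0.5 − 0.074) = 12.53 m³/s.
= 1.253e+04 L/s.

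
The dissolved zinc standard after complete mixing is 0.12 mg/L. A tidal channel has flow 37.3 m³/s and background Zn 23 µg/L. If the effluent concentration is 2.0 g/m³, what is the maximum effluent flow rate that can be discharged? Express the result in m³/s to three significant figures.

23 µg/L = 0.023 mg/L.
Mass balance at complete mixing: C_std·(Q_w + Q_r) = Q_w·C_e + Q_r·C_b.
Rearranging, Q_w = Q_r·(C_std − C_b)/(C_e − C_std) = 37.3·(0.12 − 0.023) / (2 − 0.12) = 1.925 m³/s.

1.92 m³/s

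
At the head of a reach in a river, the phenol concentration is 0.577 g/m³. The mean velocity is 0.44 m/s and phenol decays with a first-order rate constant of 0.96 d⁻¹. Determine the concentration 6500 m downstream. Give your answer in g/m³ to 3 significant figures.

Travel time t = 6500 m / 0.44 m/s = 6500/0.44 = 1.477e+04 s = 0.171 d.
First-order decay: C = 0.577·exp(−0.96·0.171) = 0.577·0.8486 = 0.4897 g/m³.

0.490 g/m³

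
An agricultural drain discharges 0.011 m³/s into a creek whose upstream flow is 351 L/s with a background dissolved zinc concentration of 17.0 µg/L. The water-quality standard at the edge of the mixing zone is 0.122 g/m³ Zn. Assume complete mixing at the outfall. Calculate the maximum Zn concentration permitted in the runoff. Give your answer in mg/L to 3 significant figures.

351 L/s = 0.351 m³/s.
17.0 µg/L = 0.017 mg/L.
Mass balance: 0.122·0.362 = 0.011·Cₑ + 0.351·0.017.
Cₑ = (0.04416 − 0.005967) / 0.011 = 3.472 mg/L.

3.47 mg/L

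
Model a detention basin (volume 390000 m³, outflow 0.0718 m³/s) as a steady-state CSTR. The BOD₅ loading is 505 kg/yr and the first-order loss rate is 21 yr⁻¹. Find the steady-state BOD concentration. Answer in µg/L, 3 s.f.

Outflow Q = 0.0718 m³/s × 3.156e+07 s/yr = 2.266e+06 m³/yr.
Steady-state CSTR mass balance: W = Q·C + k·V·C, so C = W/(Q + kV).
Q + kV = 2.266e+06 + 21·390000 = 1.046e+07 m³/yr.
C = 505/1.046e+07 = 4.83e-05 kg/m³ = 0.0483 mg/L = 48.3 µg/L.

48.3 µg/L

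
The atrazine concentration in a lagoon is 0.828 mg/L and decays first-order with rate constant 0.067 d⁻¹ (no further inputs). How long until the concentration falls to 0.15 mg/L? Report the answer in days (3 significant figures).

t = ln(C₀/C)/k = ln(0.828/0.15)/0.067 = 1.708/0.067 = 25.5 d.

25.5 d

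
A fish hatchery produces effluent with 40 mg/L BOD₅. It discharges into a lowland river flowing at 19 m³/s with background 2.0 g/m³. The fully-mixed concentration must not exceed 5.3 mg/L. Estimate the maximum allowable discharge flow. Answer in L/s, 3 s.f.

1810 L/s

Mass balance at complete mixing: C_std·(Q_w + Q_r) = Q_w·C_e + Q_r·C_b.
Rearranging, Q_w = Q_r·(C_std − C_b)/(C_e − C_std) = 19·(5.3 − 2) / (40 − 5.3) = 1.807 m³/s.
= 1807 L/s.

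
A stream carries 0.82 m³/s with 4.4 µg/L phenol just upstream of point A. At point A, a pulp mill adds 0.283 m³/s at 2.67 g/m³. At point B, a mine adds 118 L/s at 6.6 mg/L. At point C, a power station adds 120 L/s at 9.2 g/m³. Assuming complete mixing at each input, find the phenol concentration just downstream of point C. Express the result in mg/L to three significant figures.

4.4 µg/L = 0.0044 mg/L.
After input A: C = (0.82·0.0044 + 0.283·2.67) / 1.103 = 0.6883 mg/L.
118 L/s = 0.118 m³/s.
After input B: C = (1.103·0.6883 + 0.118·6.6) / 1.221 = 1.26 mg/L.
120 L/s = 0.12 m³/s.
After input C: C = (1.221·1.26 + 0.12·9.2) / 1.341 = 1.97 mg/L.

1.97 mg/L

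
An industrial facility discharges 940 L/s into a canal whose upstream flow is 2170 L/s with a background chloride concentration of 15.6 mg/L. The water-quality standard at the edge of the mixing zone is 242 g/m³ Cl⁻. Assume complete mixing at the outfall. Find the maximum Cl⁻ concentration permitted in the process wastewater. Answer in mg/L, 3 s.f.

940 L/s = 0.94 m³/s.
2170 L/s = 2.17 m³/s.
Mass balance: 242·3.11 = 0.94·Cₑ + 2.17·15.6.
Cₑ = (752.6 − 33.85) / 0.94 = 764.6 mg/L.

765 mg/L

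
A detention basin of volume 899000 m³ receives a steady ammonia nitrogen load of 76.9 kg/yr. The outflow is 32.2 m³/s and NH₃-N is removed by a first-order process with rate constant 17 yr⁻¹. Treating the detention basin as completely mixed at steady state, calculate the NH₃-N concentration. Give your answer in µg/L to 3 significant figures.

0.0746 µg/L

Outflow Q = 32.2 m³/s × 3.156e+07 s/yr = 1.016e+09 m³/yr.
Steady-state CSTR mass balance: W = Q·C + k·V·C, so C = W/(Q + kV).
Q + kV = 1.016e+09 + 17·899000 = 1.031e+09 m³/yr.
C = 76.9/1.031e+09 = 7.456e-08 kg/m³ = 7.456e-05 mg/L = 0.07456 µg/L.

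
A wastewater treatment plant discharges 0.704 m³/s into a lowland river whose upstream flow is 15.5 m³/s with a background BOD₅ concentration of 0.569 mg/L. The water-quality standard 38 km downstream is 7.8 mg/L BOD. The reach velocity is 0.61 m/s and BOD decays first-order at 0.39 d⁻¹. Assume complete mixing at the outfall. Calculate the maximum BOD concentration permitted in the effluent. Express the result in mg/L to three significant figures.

225 mg/L

Travel time to the compliance point: t = 3.8e+04/0.61 = 6.23e+04 s = 0.721 d; decay factor exp(−0.39·0.721) = 0.7549.
So the concentration just after mixing may be at most 7.8/0.7549 = 10.33 mg/L.
Mass balance: 10.33·16.2 = 0.704·Cₑ + 15.5·0.569.
Cₑ = (167.4 − 8.819) / 0.704 = 225.3 mg/L.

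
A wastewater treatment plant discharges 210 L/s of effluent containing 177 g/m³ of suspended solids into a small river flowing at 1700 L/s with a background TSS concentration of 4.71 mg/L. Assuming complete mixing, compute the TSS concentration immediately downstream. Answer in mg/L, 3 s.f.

210 L/s = 0.21 m³/s.
1700 L/s = 1.7 m³/s.
By mass balance at complete mixing, C = (0.21·177 + 1.7·4.71) / (0.21 + 1.7) = 45.18/1.91 = 23.65 mg/L.

23.7 mg/L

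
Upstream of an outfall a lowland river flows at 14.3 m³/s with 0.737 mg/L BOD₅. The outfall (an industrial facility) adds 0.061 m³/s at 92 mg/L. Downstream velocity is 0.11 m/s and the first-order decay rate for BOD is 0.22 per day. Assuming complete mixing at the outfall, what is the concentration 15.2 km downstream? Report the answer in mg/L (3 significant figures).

0.791 mg/L

After complete mixing, C₀ = (0.061·92 + 14.3·0.737) / 14.36 = 1.125 mg/L.
Travel time t = 1.52e+04 m / 0.11 m/s = 1.382e+05 s = 1.599 d.
C = 1.125·exp(−0.22·1.599) = 1.125·0.7034 = 0.7911 mg/L.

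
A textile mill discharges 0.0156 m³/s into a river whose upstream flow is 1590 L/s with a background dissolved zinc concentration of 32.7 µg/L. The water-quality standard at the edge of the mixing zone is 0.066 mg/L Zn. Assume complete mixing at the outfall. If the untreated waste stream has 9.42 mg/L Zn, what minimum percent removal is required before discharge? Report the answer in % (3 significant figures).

1590 L/s = 1.59 m³/s.
32.7 µg/L = 0.0327 mg/L.
Mass balance: 0.066·1.606 = 0.0156·Cₑ + 1.59·0.0327.
Cₑ = (0.106 − 0.05199) / 0.0156 = 3.46 mg/L.
Required removal = 1 − 3.46/9.42 = 63.27 %.

63.3 %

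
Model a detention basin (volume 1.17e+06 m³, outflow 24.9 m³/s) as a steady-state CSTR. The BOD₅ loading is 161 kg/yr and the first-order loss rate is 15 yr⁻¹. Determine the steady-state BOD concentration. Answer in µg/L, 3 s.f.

0.200 µg/L

Outflow Q = 24.9 m³/s × 3.156e+07 s/yr = 7.858e+08 m³/yr.
Steady-state CSTR mass balance: W = Q·C + k·V·C, so C = W/(Q + kV).
Q + kV = 7.858e+08 + 15·1.17e+06 = 8.033e+08 m³/yr.
C = 161/8.033e+08 = 2.004e-07 kg/m³ = 0.0002004 mg/L = 0.2004 µg/L.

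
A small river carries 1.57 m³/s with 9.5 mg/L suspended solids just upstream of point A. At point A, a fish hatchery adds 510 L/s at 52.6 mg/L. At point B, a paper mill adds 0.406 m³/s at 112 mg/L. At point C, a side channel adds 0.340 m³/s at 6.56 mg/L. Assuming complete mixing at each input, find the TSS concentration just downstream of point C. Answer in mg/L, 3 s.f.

510 L/s = 0.51 m³/s.
After input A: C = (1.57·9.5 + 0.51·52.6) / 2.08 = 20.07 mg/L.
After input B: C = (2.08·20.07 + 0.406·112) / 2.486 = 35.08 mg/L.
After input C: C = (2.486·35.08 + 0.34·6.56) / 2.826 = 31.65 mg/L.

31.7 mg/L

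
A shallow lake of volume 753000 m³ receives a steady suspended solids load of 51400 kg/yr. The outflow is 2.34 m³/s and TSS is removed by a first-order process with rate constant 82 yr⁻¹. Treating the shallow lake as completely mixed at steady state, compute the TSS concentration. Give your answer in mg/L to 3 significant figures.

Outflow Q = 2.34 m³/s × 3.156e+07 s/yr = 7.384e+07 m³/yr.
Steady-state CSTR mass balance: W = Q·C + k·V·C, so C = W/(Q + kV).
Q + kV = 7.384e+07 + 82·753000 = 1.356e+08 m³/yr.
C = 51400/1.356e+08 = 0.0003791 kg/m³ = 0.3791 mg/L.

0.379 mg/L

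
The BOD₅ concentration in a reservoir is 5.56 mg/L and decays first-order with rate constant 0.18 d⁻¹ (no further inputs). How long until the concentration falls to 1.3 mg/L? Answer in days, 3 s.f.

t = ln(C₀/C)/k = ln(5.56/1.3)/0.18 = 1.453/0.18 = 8.074 d.

8.07 d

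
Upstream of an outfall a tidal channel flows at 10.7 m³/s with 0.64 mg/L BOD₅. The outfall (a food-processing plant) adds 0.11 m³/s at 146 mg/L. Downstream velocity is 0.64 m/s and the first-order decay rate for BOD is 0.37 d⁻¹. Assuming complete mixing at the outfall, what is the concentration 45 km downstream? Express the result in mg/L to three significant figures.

1.57 mg/L

After complete mixing, C₀ = (0.11·146 + 10.7·0.64) / 10.81 = 2.119 mg/L.
Travel time t = 4.5e+04 m / 0.64 m/s = 7.031e+04 s = 0.8138 d.
C = 2.119·exp(−0.37·0.8138) = 2.119·0.74 = 1.568 mg/L.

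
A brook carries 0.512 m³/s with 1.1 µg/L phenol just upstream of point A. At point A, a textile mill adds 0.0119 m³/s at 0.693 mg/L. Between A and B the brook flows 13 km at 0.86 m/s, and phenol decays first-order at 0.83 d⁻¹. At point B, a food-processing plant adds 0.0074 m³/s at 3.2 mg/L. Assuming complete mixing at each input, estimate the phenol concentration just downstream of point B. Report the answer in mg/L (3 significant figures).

0.0589 mg/L

1.1 µg/L = 0.0011 mg/L.
After input A: C = (0.512·0.0011 + 0.0119·0.693) / 0.5239 = 0.01682 mg/L.
Over the 13 km reach to input B (t = 1.512e+04 s = 0.175 d), decay gives C = 0.01682·exp(−0.83·0.175) = 0.01454 mg/L.
After input B: C = (0.5239·0.01454 + 0.0074·3.2) / 0.5313 = 0.05891 mg/L.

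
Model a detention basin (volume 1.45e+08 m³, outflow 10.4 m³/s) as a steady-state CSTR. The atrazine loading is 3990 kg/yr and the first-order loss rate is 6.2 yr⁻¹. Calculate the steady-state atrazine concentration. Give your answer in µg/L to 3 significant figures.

Outflow Q = 10.4 m³/s × 3.156e+07 s/yr = 3.282e+08 m³/yr.
Steady-state CSTR mass balance: W = Q·C + k·V·C, so C = W/(Q + kV).
Q + kV = 3.282e+08 + 6.2·1.45e+08 = 1.227e+09 m³/yr.
C = 3990/1.227e+09 = 3.251e-06 kg/m³ = 0.003251 mg/L = 3.251 µg/L.

3.25 µg/L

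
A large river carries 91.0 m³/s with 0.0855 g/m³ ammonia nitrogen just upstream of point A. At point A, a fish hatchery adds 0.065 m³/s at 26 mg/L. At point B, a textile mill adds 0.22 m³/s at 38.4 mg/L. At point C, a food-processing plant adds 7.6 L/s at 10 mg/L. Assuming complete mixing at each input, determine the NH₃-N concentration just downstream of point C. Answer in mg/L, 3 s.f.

After input A: C = (91·0.0855 + 0.065·26) / 91.06 = 0.104 mg/L.
After input B: C = (91.06·0.104 + 0.22·38.4) / 91.28 = 0.1963 mg/L.
7.6 L/s = 0.0076 m³/s.
After input C: C = (91.28·0.1963 + 0.0076·10) / 91.29 = 0.1971 mg/L.

0.197 mg/L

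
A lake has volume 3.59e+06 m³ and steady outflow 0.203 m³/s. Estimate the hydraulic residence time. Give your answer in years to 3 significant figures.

Q = 0.203 m³/s × 3.156e+07 s/yr = 6.406e+06 m³/yr.
Hydraulic residence time τ = V/Q = 3.59e+06/6.406e+06 = 0.5604 yr.

0.560 yr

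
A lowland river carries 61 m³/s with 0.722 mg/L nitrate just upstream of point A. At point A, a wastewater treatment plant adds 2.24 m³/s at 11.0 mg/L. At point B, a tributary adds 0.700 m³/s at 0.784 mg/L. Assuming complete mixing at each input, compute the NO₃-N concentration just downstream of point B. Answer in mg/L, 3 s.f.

After input A: C = (61·0.722 + 2.24·11) / 63.24 = 1.086 mg/L.
After input B: C = (63.24·1.086 + 0.7·0.784) / 63.94 = 1.083 mg/L.

1.08 mg/L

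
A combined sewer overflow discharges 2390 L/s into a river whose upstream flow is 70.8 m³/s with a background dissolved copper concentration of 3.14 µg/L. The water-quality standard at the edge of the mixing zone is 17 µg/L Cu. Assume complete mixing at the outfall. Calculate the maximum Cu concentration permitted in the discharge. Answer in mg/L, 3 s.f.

2390 L/s = 2.39 m³/s.
3.14 µg/L = 0.00314 mg/L.
17 µg/L = 0.017 mg/L.
Mass balance: 0.017·73.19 = 2.39·Cₑ + 70.8·0.00314.
Cₑ = (1.244 − 0.2223) / 2.39 = 0.4276 mg/L.

0.428 mg/L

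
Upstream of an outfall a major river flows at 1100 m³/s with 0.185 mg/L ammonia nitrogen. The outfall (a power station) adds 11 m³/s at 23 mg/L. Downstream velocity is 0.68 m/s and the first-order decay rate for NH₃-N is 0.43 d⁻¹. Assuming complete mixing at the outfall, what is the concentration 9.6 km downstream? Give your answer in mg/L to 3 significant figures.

After complete mixing, C₀ = (11·23 + 1100·0.185) / 1111 = 0.4109 mg/L.
Travel time t = 9600 m / 0.68 m/s = 1.412e+04 s = 0.1634 d.
C = 0.4109·exp(−0.43·0.1634) = 0.4109·0.9322 = 0.383 mg/L.

0.383 mg/L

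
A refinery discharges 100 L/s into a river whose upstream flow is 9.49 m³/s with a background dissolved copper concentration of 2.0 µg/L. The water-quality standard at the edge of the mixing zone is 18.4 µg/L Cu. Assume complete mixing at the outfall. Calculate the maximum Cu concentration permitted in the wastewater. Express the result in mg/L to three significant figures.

100 L/s = 0.1 m³/s.
2.0 µg/L = 0.002 mg/L.
18.4 µg/L = 0.0184 mg/L.
Mass balance: 0.0184·9.59 = 0.1·Cₑ + 9.49·0.002.
Cₑ = (0.1765 − 0.01898) / 0.1 = 1.575 mg/L.

1.57 mg/L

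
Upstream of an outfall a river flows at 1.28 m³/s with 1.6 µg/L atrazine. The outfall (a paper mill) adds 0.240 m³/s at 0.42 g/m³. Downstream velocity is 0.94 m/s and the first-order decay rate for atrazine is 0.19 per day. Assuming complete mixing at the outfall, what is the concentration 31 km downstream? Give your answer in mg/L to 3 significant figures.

0.0629 mg/L

1.6 µg/L = 0.0016 mg/L.
After complete mixing, C₀ = (0.24·0.42 + 1.28·0.0016) / 1.52 = 0.06766 mg/L.
Travel time t = 3.1e+04 m / 0.94 m/s = 3.298e+04 s = 0.3817 d.
C = 0.06766·exp(−0.19·0.3817) = 0.06766·0.93 = 0.06293 mg/L.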